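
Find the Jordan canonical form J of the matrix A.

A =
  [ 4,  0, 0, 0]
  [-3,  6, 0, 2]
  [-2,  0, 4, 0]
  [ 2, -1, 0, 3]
J_2(4) ⊕ J_1(4) ⊕ J_1(5)

The characteristic polynomial is
  det(x·I − A) = x^4 - 17*x^3 + 108*x^2 - 304*x + 320 = (x - 5)*(x - 4)^3

Eigenvalues and multiplicities (the geometric multiplicity of λ is n − rank(A − λI), which equals the number of Jordan blocks for λ):
  λ = 4: algebraic multiplicity = 3, geometric multiplicity = 2
  λ = 5: algebraic multiplicity = 1, geometric multiplicity = 1

Determining the block sizes for each eigenvalue:
  λ = 4: 2 blocks summing to 3 forces exactly one block of size 2 and the rest size 1 → block sizes [2, 1]
  λ = 5: one block (gm = 1), so the single block has size am = 1 → block sizes [1]

Assembling the blocks gives a Jordan form
J =
  [4, 1, 0, 0]
  [0, 4, 0, 0]
  [0, 0, 4, 0]
  [0, 0, 0, 5]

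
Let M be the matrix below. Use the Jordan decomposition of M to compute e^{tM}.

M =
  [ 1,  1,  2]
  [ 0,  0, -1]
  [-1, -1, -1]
e^{tM} =
  [-t^2/2 + t + 1, -t^2/2 + t, -t^2/2 + 2*t]
  [t^2/2, t^2/2 + 1, t^2/2 - t]
  [-t, -t, 1 - t]

Strategy: write M = P · J · P⁻¹ where J is a Jordan canonical form, so e^{tM} = P · e^{tJ} · P⁻¹, and e^{tJ} can be computed block-by-block.

M has Jordan form
J =
  [0, 1, 0]
  [0, 0, 1]
  [0, 0, 0]
(up to reordering of blocks).

Per-block formulas:
  For a 3×3 Jordan block J_3(0): exp(t · J_3(0)) = e^(0t)·(I + t·N + (t^2/2)·N^2), where N is the 3×3 nilpotent shift.

After assembling e^{tJ} and conjugating by P, we get:

e^{tM} =
  [-t^2/2 + t + 1, -t^2/2 + t, -t^2/2 + 2*t]
  [t^2/2, t^2/2 + 1, t^2/2 - t]
  [-t, -t, 1 - t]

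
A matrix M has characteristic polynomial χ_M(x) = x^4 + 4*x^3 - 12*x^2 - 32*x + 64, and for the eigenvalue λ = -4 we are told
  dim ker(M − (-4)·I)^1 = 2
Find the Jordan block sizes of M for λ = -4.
Block sizes for λ = -4: [1, 1]

From the dimensions of kernels of powers, the number of Jordan blocks of size at least j is d_j − d_{j−1} where d_j = dim ker(N^j) (with d_0 = 0). Computing the differences gives [2].
The number of blocks of size exactly k is (#blocks of size ≥ k) − (#blocks of size ≥ k + 1), so the partition is: 2 block(s) of size 1.
In nonincreasing order the block sizes are [1, 1].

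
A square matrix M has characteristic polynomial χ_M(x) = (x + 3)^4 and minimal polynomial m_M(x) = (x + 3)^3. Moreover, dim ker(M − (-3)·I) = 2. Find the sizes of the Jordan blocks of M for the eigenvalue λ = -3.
Block sizes for λ = -3: [3, 1]

Step 1 — from the characteristic polynomial, algebraic multiplicity of λ = -3 is 4. From dim ker(M − (-3)·I) = 2, there are exactly 2 Jordan blocks for λ = -3.
Step 2 — from the minimal polynomial, the factor (x + 3)^3 tells us the largest block for λ = -3 has size 3.
Step 3 — with total size 4, 2 blocks, and largest block 3, the block sizes (in nonincreasing order) are [3, 1].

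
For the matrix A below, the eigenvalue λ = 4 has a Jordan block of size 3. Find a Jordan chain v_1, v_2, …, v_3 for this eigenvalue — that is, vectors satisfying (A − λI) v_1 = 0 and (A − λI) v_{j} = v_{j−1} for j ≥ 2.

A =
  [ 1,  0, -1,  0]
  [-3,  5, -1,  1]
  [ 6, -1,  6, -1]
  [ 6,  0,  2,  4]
A Jordan chain for λ = 4 of length 3:
v_1 = (3, 6, -9, -6)ᵀ
v_2 = (-3, -3, 6, 6)ᵀ
v_3 = (1, 0, 0, 0)ᵀ

Let N = A − (4)·I. We want v_3 with N^3 v_3 = 0 but N^2 v_3 ≠ 0; then v_{j-1} := N · v_j for j = 3, …, 2.

Pick v_3 = (1, 0, 0, 0)ᵀ.
Then v_2 = N · v_3 = (-3, -3, 6, 6)ᵀ.
Then v_1 = N · v_2 = (3, 6, -9, -6)ᵀ.

Sanity check: (A − (4)·I) v_1 = (0, 0, 0, 0)ᵀ = 0. ✓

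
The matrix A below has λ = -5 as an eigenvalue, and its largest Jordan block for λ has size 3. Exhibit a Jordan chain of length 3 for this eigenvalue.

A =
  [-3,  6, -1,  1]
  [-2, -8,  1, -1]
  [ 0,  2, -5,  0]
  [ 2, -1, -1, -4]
A Jordan chain for λ = -5 of length 3:
v_1 = (-6, 0, -4, 8)ᵀ
v_2 = (2, -2, 0, 2)ᵀ
v_3 = (1, 0, 0, 0)ᵀ

Let N = A − (-5)·I. We want v_3 with N^3 v_3 = 0 but N^2 v_3 ≠ 0; then v_{j-1} := N · v_j for j = 3, …, 2.

Pick v_3 = (1, 0, 0, 0)ᵀ.
Then v_2 = N · v_3 = (2, -2, 0, 2)ᵀ.
Then v_1 = N · v_2 = (-6, 0, -4, 8)ᵀ.

Sanity check: (A − (-5)·I) v_1 = (0, 0, 0, 0)ᵀ = 0. ✓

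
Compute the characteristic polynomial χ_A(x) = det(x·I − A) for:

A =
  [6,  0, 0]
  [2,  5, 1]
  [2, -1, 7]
x^3 - 18*x^2 + 108*x - 216

Expanding det(x·I − A) (e.g. by cofactor expansion or by noting that A is similar to its Jordan form J, which has the same characteristic polynomial as A) gives
  χ_A(x) = x^3 - 18*x^2 + 108*x - 216
which factors as (x - 6)^3. The eigenvalues (with algebraic multiplicities) are λ = 6 with multiplicity 3.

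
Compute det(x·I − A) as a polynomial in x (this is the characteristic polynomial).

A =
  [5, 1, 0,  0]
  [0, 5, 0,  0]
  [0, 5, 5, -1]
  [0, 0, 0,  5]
x^4 - 20*x^3 + 150*x^2 - 500*x + 625

Expanding det(x·I − A) (e.g. by cofactor expansion or by noting that A is similar to its Jordan form J, which has the same characteristic polynomial as A) gives
  χ_A(x) = x^4 - 20*x^3 + 150*x^2 - 500*x + 625
which factors as (x - 5)^4. The eigenvalues (with algebraic multiplicities) are λ = 5 with multiplicity 4.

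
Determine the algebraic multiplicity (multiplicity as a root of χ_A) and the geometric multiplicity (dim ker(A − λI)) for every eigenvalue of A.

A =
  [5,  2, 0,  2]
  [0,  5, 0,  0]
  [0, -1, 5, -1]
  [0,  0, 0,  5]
λ = 5: alg = 4, geom = 3

Step 1 — factor the characteristic polynomial to read off the algebraic multiplicities:
  χ_A(x) = (x - 5)^4

Step 2 — compute geometric multiplicities via the rank-nullity identity g(λ) = n − rank(A − λI):
  rank(A − (5)·I) = 1, so dim ker(A − (5)·I) = n − 1 = 3

Summary:
  λ = 5: algebraic multiplicity = 4, geometric multiplicity = 3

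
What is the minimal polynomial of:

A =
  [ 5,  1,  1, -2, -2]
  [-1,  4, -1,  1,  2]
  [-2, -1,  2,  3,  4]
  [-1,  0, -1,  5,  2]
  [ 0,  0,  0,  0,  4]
x^2 - 8*x + 16

The characteristic polynomial is χ_A(x) = (x - 4)^5, so the eigenvalues are known. The minimal polynomial is
  m_A(x) = Π_λ (x − λ)^{k_λ}
where k_λ is the size of the *largest* Jordan block for λ (equivalently, the smallest k with (A − λI)^k v = 0 for every generalised eigenvector v of λ).

  λ = 4: largest Jordan block has size 2, contributing (x − 4)^2

So m_A(x) = (x - 4)^2 = x^2 - 8*x + 16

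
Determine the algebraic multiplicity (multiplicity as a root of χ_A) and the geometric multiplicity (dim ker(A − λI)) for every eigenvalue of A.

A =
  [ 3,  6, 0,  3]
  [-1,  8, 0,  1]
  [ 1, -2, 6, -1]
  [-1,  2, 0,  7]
λ = 6: alg = 4, geom = 3

Step 1 — factor the characteristic polynomial to read off the algebraic multiplicities:
  χ_A(x) = (x - 6)^4

Step 2 — compute geometric multiplicities via the rank-nullity identity g(λ) = n − rank(A − λI):
  rank(A − (6)·I) = 1, so dim ker(A − (6)·I) = n − 1 = 3

Summary:
  λ = 6: algebraic multiplicity = 4, geometric multiplicity = 3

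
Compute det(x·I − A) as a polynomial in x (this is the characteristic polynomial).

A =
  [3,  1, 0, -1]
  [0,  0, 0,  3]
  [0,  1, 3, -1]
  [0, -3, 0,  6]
x^4 - 12*x^3 + 54*x^2 - 108*x + 81

Expanding det(x·I − A) (e.g. by cofactor expansion or by noting that A is similar to its Jordan form J, which has the same characteristic polynomial as A) gives
  χ_A(x) = x^4 - 12*x^3 + 54*x^2 - 108*x + 81
which factors as (x - 3)^4. The eigenvalues (with algebraic multiplicities) are λ = 3 with multiplicity 4.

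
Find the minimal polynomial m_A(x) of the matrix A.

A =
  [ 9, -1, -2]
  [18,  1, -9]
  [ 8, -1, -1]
x^3 - 9*x^2 + 24*x - 16

The characteristic polynomial is χ_A(x) = (x - 4)^2*(x - 1), so the eigenvalues are known. The minimal polynomial is
  m_A(x) = Π_λ (x − λ)^{k_λ}
where k_λ is the size of the *largest* Jordan block for λ (equivalently, the smallest k with (A − λI)^k v = 0 for every generalised eigenvector v of λ).

  λ = 1: largest Jordan block has size 1, contributing (x − 1)
  λ = 4: largest Jordan block has size 2, contributing (x − 4)^2

So m_A(x) = (x - 4)^2*(x - 1) = x^3 - 9*x^2 + 24*x - 16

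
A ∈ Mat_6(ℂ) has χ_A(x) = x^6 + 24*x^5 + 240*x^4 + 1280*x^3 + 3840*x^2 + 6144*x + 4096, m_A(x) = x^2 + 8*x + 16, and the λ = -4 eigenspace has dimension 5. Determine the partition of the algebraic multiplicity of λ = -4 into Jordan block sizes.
Block sizes for λ = -4: [2, 1, 1, 1, 1]

Step 1 — from the characteristic polynomial, algebraic multiplicity of λ = -4 is 6. From dim ker(A − (-4)·I) = 5, there are exactly 5 Jordan blocks for λ = -4.
Step 2 — from the minimal polynomial, the factor (x + 4)^2 tells us the largest block for λ = -4 has size 2.
Step 3 — with total size 6, 5 blocks, and largest block 2, the block sizes (in nonincreasing order) are [2, 1, 1, 1, 1].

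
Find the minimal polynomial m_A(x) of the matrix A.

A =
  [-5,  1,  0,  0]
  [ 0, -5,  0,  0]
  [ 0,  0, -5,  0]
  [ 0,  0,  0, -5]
x^2 + 10*x + 25

The characteristic polynomial is χ_A(x) = (x + 5)^4, so the eigenvalues are known. The minimal polynomial is
  m_A(x) = Π_λ (x − λ)^{k_λ}
where k_λ is the size of the *largest* Jordan block for λ (equivalently, the smallest k with (A − λI)^k v = 0 for every generalised eigenvector v of λ).

  λ = -5: largest Jordan block has size 2, contributing (x + 5)^2

So m_A(x) = (x + 5)^2 = x^2 + 10*x + 25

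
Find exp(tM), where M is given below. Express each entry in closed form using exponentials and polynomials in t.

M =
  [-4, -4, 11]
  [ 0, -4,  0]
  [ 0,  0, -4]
e^{tM} =
  [exp(-4*t), -4*t*exp(-4*t), 11*t*exp(-4*t)]
  [0, exp(-4*t), 0]
  [0, 0, exp(-4*t)]

Strategy: write M = P · J · P⁻¹ where J is a Jordan canonical form, so e^{tM} = P · e^{tJ} · P⁻¹, and e^{tJ} can be computed block-by-block.

M has Jordan form
J =
  [-4,  1,  0]
  [ 0, -4,  0]
  [ 0,  0, -4]
(up to reordering of blocks).

Per-block formulas:
  For a 2×2 Jordan block J_2(-4): exp(t · J_2(-4)) = e^(-4t)·(I + t·N), where N is the 2×2 nilpotent shift.
  For a 1×1 block at λ = -4: exp(t · [-4]) = [e^(-4t)].

After assembling e^{tJ} and conjugating by P, we get:

e^{tM} =
  [exp(-4*t), -4*t*exp(-4*t), 11*t*exp(-4*t)]
  [0, exp(-4*t), 0]
  [0, 0, exp(-4*t)]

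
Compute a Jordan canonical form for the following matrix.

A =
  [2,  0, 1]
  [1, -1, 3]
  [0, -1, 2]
J_3(1)

The characteristic polynomial is
  det(x·I − A) = x^3 - 3*x^2 + 3*x - 1 = (x - 1)^3

Eigenvalues and multiplicities (the geometric multiplicity of λ is n − rank(A − λI), which equals the number of Jordan blocks for λ):
  λ = 1: algebraic multiplicity = 3, geometric multiplicity = 1

Determining the block sizes for each eigenvalue:
  λ = 1: one block (gm = 1), so the single block has size am = 3 → block sizes [3]

Assembling the blocks gives a Jordan form
J =
  [1, 1, 0]
  [0, 1, 1]
  [0, 0, 1]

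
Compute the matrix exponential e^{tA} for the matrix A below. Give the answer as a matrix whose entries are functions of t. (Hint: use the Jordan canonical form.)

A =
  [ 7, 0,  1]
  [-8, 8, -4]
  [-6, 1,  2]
e^{tA} =
  [-4*t*exp(6*t) + 6*exp(6*t) - 5*exp(5*t), t*exp(6*t) - exp(6*t) + exp(5*t), -2*t*exp(6*t) + 3*exp(6*t) - 3*exp(5*t)]
  [-8*t*exp(6*t), 2*t*exp(6*t) + exp(6*t), -4*t*exp(6*t)]
  [4*t*exp(6*t) - 10*exp(6*t) + 10*exp(5*t), -t*exp(6*t) + 2*exp(6*t) - 2*exp(5*t), 2*t*exp(6*t) - 5*exp(6*t) + 6*exp(5*t)]

Strategy: write A = P · J · P⁻¹ where J is a Jordan canonical form, so e^{tA} = P · e^{tJ} · P⁻¹, and e^{tJ} can be computed block-by-block.

A has Jordan form
J =
  [5, 0, 0]
  [0, 6, 1]
  [0, 0, 6]
(up to reordering of blocks).

Per-block formulas:
  For a 1×1 block at λ = 5: exp(t · [5]) = [e^(5t)].
  For a 2×2 Jordan block J_2(6): exp(t · J_2(6)) = e^(6t)·(I + t·N), where N is the 2×2 nilpotent shift.

After assembling e^{tJ} and conjugating by P, we get:

e^{tA} =
  [-4*t*exp(6*t) + 6*exp(6*t) - 5*exp(5*t), t*exp(6*t) - exp(6*t) + exp(5*t), -2*t*exp(6*t) + 3*exp(6*t) - 3*exp(5*t)]
  [-8*t*exp(6*t), 2*t*exp(6*t) + exp(6*t), -4*t*exp(6*t)]
  [4*t*exp(6*t) - 10*exp(6*t) + 10*exp(5*t), -t*exp(6*t) + 2*exp(6*t) - 2*exp(5*t), 2*t*exp(6*t) - 5*exp(6*t) + 6*exp(5*t)]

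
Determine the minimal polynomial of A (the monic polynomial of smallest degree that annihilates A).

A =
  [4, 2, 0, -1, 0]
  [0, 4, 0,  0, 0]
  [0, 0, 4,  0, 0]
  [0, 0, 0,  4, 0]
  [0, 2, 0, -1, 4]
x^2 - 8*x + 16

The characteristic polynomial is χ_A(x) = (x - 4)^5, so the eigenvalues are known. The minimal polynomial is
  m_A(x) = Π_λ (x − λ)^{k_λ}
where k_λ is the size of the *largest* Jordan block for λ (equivalently, the smallest k with (A − λI)^k v = 0 for every generalised eigenvector v of λ).

  λ = 4: largest Jordan block has size 2, contributing (x − 4)^2

So m_A(x) = (x - 4)^2 = x^2 - 8*x + 16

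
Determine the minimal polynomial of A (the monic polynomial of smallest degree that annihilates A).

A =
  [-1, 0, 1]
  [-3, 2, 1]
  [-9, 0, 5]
x^2 - 4*x + 4

The characteristic polynomial is χ_A(x) = (x - 2)^3, so the eigenvalues are known. The minimal polynomial is
  m_A(x) = Π_λ (x − λ)^{k_λ}
where k_λ is the size of the *largest* Jordan block for λ (equivalently, the smallest k with (A − λI)^k v = 0 for every generalised eigenvector v of λ).

  λ = 2: largest Jordan block has size 2, contributing (x − 2)^2

So m_A(x) = (x - 2)^2 = x^2 - 4*x + 4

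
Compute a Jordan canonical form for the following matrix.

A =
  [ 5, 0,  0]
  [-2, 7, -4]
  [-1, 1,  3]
J_2(5) ⊕ J_1(5)

The characteristic polynomial is
  det(x·I − A) = x^3 - 15*x^2 + 75*x - 125 = (x - 5)^3

Eigenvalues and multiplicities (the geometric multiplicity of λ is n − rank(A − λI), which equals the number of Jordan blocks for λ):
  λ = 5: algebraic multiplicity = 3, geometric multiplicity = 2

Determining the block sizes for each eigenvalue:
  λ = 5: 2 blocks summing to 3 forces exactly one block of size 2 and the rest size 1 → block sizes [2, 1]

Assembling the blocks gives a Jordan form
J =
  [5, 1, 0]
  [0, 5, 0]
  [0, 0, 5]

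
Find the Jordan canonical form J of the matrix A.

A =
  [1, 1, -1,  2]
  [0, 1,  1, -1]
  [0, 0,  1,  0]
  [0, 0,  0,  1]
J_3(1) ⊕ J_1(1)

The characteristic polynomial is
  det(x·I − A) = x^4 - 4*x^3 + 6*x^2 - 4*x + 1 = (x - 1)^4

Eigenvalues and multiplicities (the geometric multiplicity of λ is n − rank(A − λI), which equals the number of Jordan blocks for λ):
  λ = 1: algebraic multiplicity = 4, geometric multiplicity = 2

Determining the block sizes for each eigenvalue:
  λ = 1: with am = 4 and gm = 2, the partition is not yet determined (e.g. several partitions of 4 into 2 parts exist). Let N = A − (1)·I. Computing rank(N^1) = 2, rank(N^2) = 1, rank(N^3) = 0; the number of blocks of size ≥ j is rank(N^{j−1}) − rank(N^j), giving [2, 1, 1]. So we have 1 block(s) of size 3, 1 block(s) of size 1 → block sizes [3, 1]

Assembling the blocks gives a Jordan form
J =
  [1, 1, 0, 0]
  [0, 1, 1, 0]
  [0, 0, 1, 0]
  [0, 0, 0, 1]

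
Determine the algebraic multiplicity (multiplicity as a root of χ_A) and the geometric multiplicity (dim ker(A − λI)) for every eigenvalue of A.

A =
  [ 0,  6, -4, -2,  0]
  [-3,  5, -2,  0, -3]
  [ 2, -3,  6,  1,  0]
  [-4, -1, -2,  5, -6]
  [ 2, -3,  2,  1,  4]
λ = 4: alg = 5, geom = 3

Step 1 — factor the characteristic polynomial to read off the algebraic multiplicities:
  χ_A(x) = (x - 4)^5

Step 2 — compute geometric multiplicities via the rank-nullity identity g(λ) = n − rank(A − λI):
  rank(A − (4)·I) = 2, so dim ker(A − (4)·I) = n − 2 = 3

Summary:
  λ = 4: algebraic multiplicity = 5, geometric multiplicity = 3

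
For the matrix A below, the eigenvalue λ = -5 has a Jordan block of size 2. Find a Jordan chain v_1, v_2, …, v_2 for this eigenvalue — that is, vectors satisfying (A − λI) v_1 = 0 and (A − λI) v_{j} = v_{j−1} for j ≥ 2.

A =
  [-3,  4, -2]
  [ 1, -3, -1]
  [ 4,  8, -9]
A Jordan chain for λ = -5 of length 2:
v_1 = (2, 1, 4)ᵀ
v_2 = (1, 0, 0)ᵀ

Let N = A − (-5)·I. We want v_2 with N^2 v_2 = 0 but N^1 v_2 ≠ 0; then v_{j-1} := N · v_j for j = 2, …, 2.

Pick v_2 = (1, 0, 0)ᵀ.
Then v_1 = N · v_2 = (2, 1, 4)ᵀ.

Sanity check: (A − (-5)·I) v_1 = (0, 0, 0)ᵀ = 0. ✓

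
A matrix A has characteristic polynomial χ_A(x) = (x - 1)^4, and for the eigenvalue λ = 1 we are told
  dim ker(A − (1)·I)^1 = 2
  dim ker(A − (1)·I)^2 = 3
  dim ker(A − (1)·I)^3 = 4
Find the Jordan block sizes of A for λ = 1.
Block sizes for λ = 1: [3, 1]

From the dimensions of kernels of powers, the number of Jordan blocks of size at least j is d_j − d_{j−1} where d_j = dim ker(N^j) (with d_0 = 0). Computing the differences gives [2, 1, 1].
The number of blocks of size exactly k is (#blocks of size ≥ k) − (#blocks of size ≥ k + 1), so the partition is: 1 block(s) of size 1, 1 block(s) of size 3.
In nonincreasing order the block sizes are [3, 1].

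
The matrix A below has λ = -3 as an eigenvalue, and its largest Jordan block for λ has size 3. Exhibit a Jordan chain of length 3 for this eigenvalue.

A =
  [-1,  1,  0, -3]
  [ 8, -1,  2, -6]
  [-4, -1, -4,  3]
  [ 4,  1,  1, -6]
A Jordan chain for λ = -3 of length 3:
v_1 = (1, 4, -2, 2)ᵀ
v_2 = (1, 2, -1, 1)ᵀ
v_3 = (0, 1, 0, 0)ᵀ

Let N = A − (-3)·I. We want v_3 with N^3 v_3 = 0 but N^2 v_3 ≠ 0; then v_{j-1} := N · v_j for j = 3, …, 2.

Pick v_3 = (0, 1, 0, 0)ᵀ.
Then v_2 = N · v_3 = (1, 2, -1, 1)ᵀ.
Then v_1 = N · v_2 = (1, 4, -2, 2)ᵀ.

Sanity check: (A − (-3)·I) v_1 = (0, 0, 0, 0)ᵀ = 0. ✓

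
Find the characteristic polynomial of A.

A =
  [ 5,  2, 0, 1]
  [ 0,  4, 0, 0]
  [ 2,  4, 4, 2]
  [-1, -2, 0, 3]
x^4 - 16*x^3 + 96*x^2 - 256*x + 256

Expanding det(x·I − A) (e.g. by cofactor expansion or by noting that A is similar to its Jordan form J, which has the same characteristic polynomial as A) gives
  χ_A(x) = x^4 - 16*x^3 + 96*x^2 - 256*x + 256
which factors as (x - 4)^4. The eigenvalues (with algebraic multiplicities) are λ = 4 with multiplicity 4.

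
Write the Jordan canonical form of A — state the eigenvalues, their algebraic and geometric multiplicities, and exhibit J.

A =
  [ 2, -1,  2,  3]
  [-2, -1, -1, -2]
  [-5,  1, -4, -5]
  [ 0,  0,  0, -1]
J_3(-1) ⊕ J_1(-1)

The characteristic polynomial is
  det(x·I − A) = x^4 + 4*x^3 + 6*x^2 + 4*x + 1 = (x + 1)^4

Eigenvalues and multiplicities (the geometric multiplicity of λ is n − rank(A − λI), which equals the number of Jordan blocks for λ):
  λ = -1: algebraic multiplicity = 4, geometric multiplicity = 2

Determining the block sizes for each eigenvalue:
  λ = -1: with am = 4 and gm = 2, the partition is not yet determined (e.g. several partitions of 4 into 2 parts exist). Let N = A − (-1)·I. Computing rank(N^1) = 2, rank(N^2) = 1, rank(N^3) = 0; the number of blocks of size ≥ j is rank(N^{j−1}) − rank(N^j), giving [2, 1, 1]. So we have 1 block(s) of size 3, 1 block(s) of size 1 → block sizes [3, 1]

Assembling the blocks gives a Jordan form
J =
  [-1,  1,  0,  0]
  [ 0, -1,  1,  0]
  [ 0,  0, -1,  0]
  [ 0,  0,  0, -1]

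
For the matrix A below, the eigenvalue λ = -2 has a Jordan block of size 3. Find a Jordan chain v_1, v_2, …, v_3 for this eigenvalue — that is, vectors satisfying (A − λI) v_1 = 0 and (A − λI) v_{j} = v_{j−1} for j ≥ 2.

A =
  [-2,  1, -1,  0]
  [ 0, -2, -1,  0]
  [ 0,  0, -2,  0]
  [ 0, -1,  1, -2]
A Jordan chain for λ = -2 of length 3:
v_1 = (-1, 0, 0, 1)ᵀ
v_2 = (-1, -1, 0, 1)ᵀ
v_3 = (0, 0, 1, 0)ᵀ

Let N = A − (-2)·I. We want v_3 with N^3 v_3 = 0 but N^2 v_3 ≠ 0; then v_{j-1} := N · v_j for j = 3, …, 2.

Pick v_3 = (0, 0, 1, 0)ᵀ.
Then v_2 = N · v_3 = (-1, -1, 0, 1)ᵀ.
Then v_1 = N · v_2 = (-1, 0, 0, 1)ᵀ.

Sanity check: (A − (-2)·I) v_1 = (0, 0, 0, 0)ᵀ = 0. ✓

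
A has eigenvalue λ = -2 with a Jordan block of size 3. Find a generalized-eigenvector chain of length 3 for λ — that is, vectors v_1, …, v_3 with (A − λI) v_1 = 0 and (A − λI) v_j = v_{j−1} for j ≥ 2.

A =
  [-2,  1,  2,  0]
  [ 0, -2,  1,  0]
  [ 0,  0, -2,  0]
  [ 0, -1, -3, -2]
A Jordan chain for λ = -2 of length 3:
v_1 = (1, 0, 0, -1)ᵀ
v_2 = (2, 1, 0, -3)ᵀ
v_3 = (0, 0, 1, 0)ᵀ

Let N = A − (-2)·I. We want v_3 with N^3 v_3 = 0 but N^2 v_3 ≠ 0; then v_{j-1} := N · v_j for j = 3, …, 2.

Pick v_3 = (0, 0, 1, 0)ᵀ.
Then v_2 = N · v_3 = (2, 1, 0, -3)ᵀ.
Then v_1 = N · v_2 = (1, 0, 0, -1)ᵀ.

Sanity check: (A − (-2)·I) v_1 = (0, 0, 0, 0)ᵀ = 0. ✓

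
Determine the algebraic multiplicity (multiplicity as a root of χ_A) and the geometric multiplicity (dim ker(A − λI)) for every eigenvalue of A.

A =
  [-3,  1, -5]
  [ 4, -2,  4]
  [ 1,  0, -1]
λ = -2: alg = 3, geom = 1

Step 1 — factor the characteristic polynomial to read off the algebraic multiplicities:
  χ_A(x) = (x + 2)^3

Step 2 — compute geometric multiplicities via the rank-nullity identity g(λ) = n − rank(A − λI):
  rank(A − (-2)·I) = 2, so dim ker(A − (-2)·I) = n − 2 = 1

Summary:
  λ = -2: algebraic multiplicity = 3, geometric multiplicity = 1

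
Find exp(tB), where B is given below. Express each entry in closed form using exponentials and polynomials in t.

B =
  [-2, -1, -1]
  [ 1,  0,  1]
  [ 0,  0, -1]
e^{tB} =
  [-t*exp(-t) + exp(-t), -t*exp(-t), -t*exp(-t)]
  [t*exp(-t), t*exp(-t) + exp(-t), t*exp(-t)]
  [0, 0, exp(-t)]

Strategy: write B = P · J · P⁻¹ where J is a Jordan canonical form, so e^{tB} = P · e^{tJ} · P⁻¹, and e^{tJ} can be computed block-by-block.

B has Jordan form
J =
  [-1,  1,  0]
  [ 0, -1,  0]
  [ 0,  0, -1]
(up to reordering of blocks).

Per-block formulas:
  For a 2×2 Jordan block J_2(-1): exp(t · J_2(-1)) = e^(-1t)·(I + t·N), where N is the 2×2 nilpotent shift.
  For a 1×1 block at λ = -1: exp(t · [-1]) = [e^(-1t)].

After assembling e^{tJ} and conjugating by P, we get:

e^{tB} =
  [-t*exp(-t) + exp(-t), -t*exp(-t), -t*exp(-t)]
  [t*exp(-t), t*exp(-t) + exp(-t), t*exp(-t)]
  [0, 0, exp(-t)]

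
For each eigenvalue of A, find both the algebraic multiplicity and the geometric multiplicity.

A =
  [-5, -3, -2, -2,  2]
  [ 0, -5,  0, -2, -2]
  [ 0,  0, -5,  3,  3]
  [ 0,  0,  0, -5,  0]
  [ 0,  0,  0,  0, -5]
λ = -5: alg = 5, geom = 3

Step 1 — factor the characteristic polynomial to read off the algebraic multiplicities:
  χ_A(x) = (x + 5)^5

Step 2 — compute geometric multiplicities via the rank-nullity identity g(λ) = n − rank(A − λI):
  rank(A − (-5)·I) = 2, so dim ker(A − (-5)·I) = n − 2 = 3

Summary:
  λ = -5: algebraic multiplicity = 5, geometric multiplicity = 3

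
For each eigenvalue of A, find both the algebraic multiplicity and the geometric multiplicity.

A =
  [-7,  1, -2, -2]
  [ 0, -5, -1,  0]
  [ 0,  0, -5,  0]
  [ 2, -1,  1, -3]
λ = -5: alg = 4, geom = 2

Step 1 — factor the characteristic polynomial to read off the algebraic multiplicities:
  χ_A(x) = (x + 5)^4

Step 2 — compute geometric multiplicities via the rank-nullity identity g(λ) = n − rank(A − λI):
  rank(A − (-5)·I) = 2, so dim ker(A − (-5)·I) = n − 2 = 2

Summary:
  λ = -5: algebraic multiplicity = 4, geometric multiplicity = 2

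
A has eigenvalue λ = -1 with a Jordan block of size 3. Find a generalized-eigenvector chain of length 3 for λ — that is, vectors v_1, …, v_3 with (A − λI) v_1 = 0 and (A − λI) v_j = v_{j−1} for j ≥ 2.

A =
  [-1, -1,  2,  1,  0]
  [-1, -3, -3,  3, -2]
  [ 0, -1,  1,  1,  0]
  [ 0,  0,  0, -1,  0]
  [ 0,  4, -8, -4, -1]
A Jordan chain for λ = -1 of length 3:
v_1 = (1, 2, 1, 0, -4)ᵀ
v_2 = (0, -1, 0, 0, 0)ᵀ
v_3 = (1, 0, 0, 0, 0)ᵀ

Let N = A − (-1)·I. We want v_3 with N^3 v_3 = 0 but N^2 v_3 ≠ 0; then v_{j-1} := N · v_j for j = 3, …, 2.

Pick v_3 = (1, 0, 0, 0, 0)ᵀ.
Then v_2 = N · v_3 = (0, -1, 0, 0, 0)ᵀ.
Then v_1 = N · v_2 = (1, 2, 1, 0, -4)ᵀ.

Sanity check: (A − (-1)·I) v_1 = (0, 0, 0, 0, 0)ᵀ = 0. ✓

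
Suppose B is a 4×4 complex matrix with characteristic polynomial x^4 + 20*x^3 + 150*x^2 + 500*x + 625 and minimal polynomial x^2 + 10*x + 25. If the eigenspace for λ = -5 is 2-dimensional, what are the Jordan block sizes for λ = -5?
Block sizes for λ = -5: [2, 2]

Step 1 — from the characteristic polynomial, algebraic multiplicity of λ = -5 is 4. From dim ker(B − (-5)·I) = 2, there are exactly 2 Jordan blocks for λ = -5.
Step 2 — from the minimal polynomial, the factor (x + 5)^2 tells us the largest block for λ = -5 has size 2.
Step 3 — with total size 4, 2 blocks, and largest block 2, the block sizes (in nonincreasing order) are [2, 2].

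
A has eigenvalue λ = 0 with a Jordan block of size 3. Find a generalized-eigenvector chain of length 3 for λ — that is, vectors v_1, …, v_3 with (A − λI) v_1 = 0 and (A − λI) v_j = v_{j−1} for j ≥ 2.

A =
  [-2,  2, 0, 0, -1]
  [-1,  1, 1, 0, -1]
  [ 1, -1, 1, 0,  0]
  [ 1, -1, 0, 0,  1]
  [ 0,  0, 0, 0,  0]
A Jordan chain for λ = 0 of length 3:
v_1 = (2, 2, 0, -1, 0)ᵀ
v_2 = (-2, -1, 1, 1, 0)ᵀ
v_3 = (1, 0, 0, 0, 0)ᵀ

Let N = A − (0)·I. We want v_3 with N^3 v_3 = 0 but N^2 v_3 ≠ 0; then v_{j-1} := N · v_j for j = 3, …, 2.

Pick v_3 = (1, 0, 0, 0, 0)ᵀ.
Then v_2 = N · v_3 = (-2, -1, 1, 1, 0)ᵀ.
Then v_1 = N · v_2 = (2, 2, 0, -1, 0)ᵀ.

Sanity check: (A − (0)·I) v_1 = (0, 0, 0, 0, 0)ᵀ = 0. ✓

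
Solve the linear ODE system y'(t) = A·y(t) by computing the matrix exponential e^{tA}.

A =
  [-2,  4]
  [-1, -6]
e^{tA} =
  [2*t*exp(-4*t) + exp(-4*t), 4*t*exp(-4*t)]
  [-t*exp(-4*t), -2*t*exp(-4*t) + exp(-4*t)]

Strategy: write A = P · J · P⁻¹ where J is a Jordan canonical form, so e^{tA} = P · e^{tJ} · P⁻¹, and e^{tJ} can be computed block-by-block.

A has Jordan form
J =
  [-4,  1]
  [ 0, -4]
(up to reordering of blocks).

Per-block formulas:
  For a 2×2 Jordan block J_2(-4): exp(t · J_2(-4)) = e^(-4t)·(I + t·N), where N is the 2×2 nilpotent shift.

After assembling e^{tJ} and conjugating by P, we get:

e^{tA} =
  [2*t*exp(-4*t) + exp(-4*t), 4*t*exp(-4*t)]
  [-t*exp(-4*t), -2*t*exp(-4*t) + exp(-4*t)]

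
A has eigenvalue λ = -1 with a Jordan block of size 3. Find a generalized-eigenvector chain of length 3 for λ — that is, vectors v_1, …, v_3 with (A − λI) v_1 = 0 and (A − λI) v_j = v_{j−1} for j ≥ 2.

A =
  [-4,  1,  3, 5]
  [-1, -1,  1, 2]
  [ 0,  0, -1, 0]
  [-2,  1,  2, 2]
A Jordan chain for λ = -1 of length 3:
v_1 = (-2, -1, 0, -1)ᵀ
v_2 = (-3, -1, 0, -2)ᵀ
v_3 = (1, 0, 0, 0)ᵀ

Let N = A − (-1)·I. We want v_3 with N^3 v_3 = 0 but N^2 v_3 ≠ 0; then v_{j-1} := N · v_j for j = 3, …, 2.

Pick v_3 = (1, 0, 0, 0)ᵀ.
Then v_2 = N · v_3 = (-3, -1, 0, -2)ᵀ.
Then v_1 = N · v_2 = (-2, -1, 0, -1)ᵀ.

Sanity check: (A − (-1)·I) v_1 = (0, 0, 0, 0)ᵀ = 0. ✓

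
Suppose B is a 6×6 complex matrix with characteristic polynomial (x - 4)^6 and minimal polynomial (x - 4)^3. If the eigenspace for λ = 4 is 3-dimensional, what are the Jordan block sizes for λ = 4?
Block sizes for λ = 4: [3, 2, 1]

Step 1 — from the characteristic polynomial, algebraic multiplicity of λ = 4 is 6. From dim ker(B − (4)·I) = 3, there are exactly 3 Jordan blocks for λ = 4.
Step 2 — from the minimal polynomial, the factor (x − 4)^3 tells us the largest block for λ = 4 has size 3.
Step 3 — with total size 6, 3 blocks, and largest block 3, the block sizes (in nonincreasing order) are [3, 2, 1].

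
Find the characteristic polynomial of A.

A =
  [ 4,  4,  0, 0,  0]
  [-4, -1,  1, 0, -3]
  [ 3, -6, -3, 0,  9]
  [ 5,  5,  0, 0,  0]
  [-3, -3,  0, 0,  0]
x^5

Expanding det(x·I − A) (e.g. by cofactor expansion or by noting that A is similar to its Jordan form J, which has the same characteristic polynomial as A) gives
  χ_A(x) = x^5
which factors as x^5. The eigenvalues (with algebraic multiplicities) are λ = 0 with multiplicity 5.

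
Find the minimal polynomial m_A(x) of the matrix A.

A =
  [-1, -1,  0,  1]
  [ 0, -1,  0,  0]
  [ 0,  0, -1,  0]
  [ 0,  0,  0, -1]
x^2 + 2*x + 1

The characteristic polynomial is χ_A(x) = (x + 1)^4, so the eigenvalues are known. The minimal polynomial is
  m_A(x) = Π_λ (x − λ)^{k_λ}
where k_λ is the size of the *largest* Jordan block for λ (equivalently, the smallest k with (A − λI)^k v = 0 for every generalised eigenvector v of λ).

  λ = -1: largest Jordan block has size 2, contributing (x + 1)^2

So m_A(x) = (x + 1)^2 = x^2 + 2*x + 1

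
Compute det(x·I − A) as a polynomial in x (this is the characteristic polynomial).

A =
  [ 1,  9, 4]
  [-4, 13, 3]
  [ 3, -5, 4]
x^3 - 18*x^2 + 108*x - 216

Expanding det(x·I − A) (e.g. by cofactor expansion or by noting that A is similar to its Jordan form J, which has the same characteristic polynomial as A) gives
  χ_A(x) = x^3 - 18*x^2 + 108*x - 216
which factors as (x - 6)^3. The eigenvalues (with algebraic multiplicities) are λ = 6 with multiplicity 3.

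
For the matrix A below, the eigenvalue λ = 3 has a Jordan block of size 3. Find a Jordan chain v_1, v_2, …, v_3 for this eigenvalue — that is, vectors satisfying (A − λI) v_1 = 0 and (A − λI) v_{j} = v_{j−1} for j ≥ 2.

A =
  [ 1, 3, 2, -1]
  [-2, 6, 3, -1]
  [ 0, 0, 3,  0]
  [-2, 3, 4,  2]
A Jordan chain for λ = 3 of length 3:
v_1 = (1, 1, 0, 1)ᵀ
v_2 = (2, 3, 0, 4)ᵀ
v_3 = (0, 0, 1, 0)ᵀ

Let N = A − (3)·I. We want v_3 with N^3 v_3 = 0 but N^2 v_3 ≠ 0; then v_{j-1} := N · v_j for j = 3, …, 2.

Pick v_3 = (0, 0, 1, 0)ᵀ.
Then v_2 = N · v_3 = (2, 3, 0, 4)ᵀ.
Then v_1 = N · v_2 = (1, 1, 0, 1)ᵀ.

Sanity check: (A − (3)·I) v_1 = (0, 0, 0, 0)ᵀ = 0. ✓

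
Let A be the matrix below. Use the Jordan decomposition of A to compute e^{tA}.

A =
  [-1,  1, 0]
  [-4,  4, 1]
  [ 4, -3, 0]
e^{tA} =
  [-2*t*exp(t) + exp(t), t^2*exp(t)/2 + t*exp(t), t^2*exp(t)/2]
  [-4*t*exp(t), t^2*exp(t) + 3*t*exp(t) + exp(t), t^2*exp(t) + t*exp(t)]
  [4*t*exp(t), -t^2*exp(t) - 3*t*exp(t), -t^2*exp(t) - t*exp(t) + exp(t)]

Strategy: write A = P · J · P⁻¹ where J is a Jordan canonical form, so e^{tA} = P · e^{tJ} · P⁻¹, and e^{tJ} can be computed block-by-block.

A has Jordan form
J =
  [1, 1, 0]
  [0, 1, 1]
  [0, 0, 1]
(up to reordering of blocks).

Per-block formulas:
  For a 3×3 Jordan block J_3(1): exp(t · J_3(1)) = e^(1t)·(I + t·N + (t^2/2)·N^2), where N is the 3×3 nilpotent shift.

After assembling e^{tJ} and conjugating by P, we get:

e^{tA} =
  [-2*t*exp(t) + exp(t), t^2*exp(t)/2 + t*exp(t), t^2*exp(t)/2]
  [-4*t*exp(t), t^2*exp(t) + 3*t*exp(t) + exp(t), t^2*exp(t) + t*exp(t)]
  [4*t*exp(t), -t^2*exp(t) - 3*t*exp(t), -t^2*exp(t) - t*exp(t) + exp(t)]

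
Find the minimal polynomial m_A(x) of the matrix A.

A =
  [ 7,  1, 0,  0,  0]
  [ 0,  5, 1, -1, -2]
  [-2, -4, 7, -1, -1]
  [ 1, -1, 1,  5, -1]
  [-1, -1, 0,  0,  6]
x^3 - 18*x^2 + 108*x - 216

The characteristic polynomial is χ_A(x) = (x - 6)^5, so the eigenvalues are known. The minimal polynomial is
  m_A(x) = Π_λ (x − λ)^{k_λ}
where k_λ is the size of the *largest* Jordan block for λ (equivalently, the smallest k with (A − λI)^k v = 0 for every generalised eigenvector v of λ).

  λ = 6: largest Jordan block has size 3, contributing (x − 6)^3

So m_A(x) = (x - 6)^3 = x^3 - 18*x^2 + 108*x - 216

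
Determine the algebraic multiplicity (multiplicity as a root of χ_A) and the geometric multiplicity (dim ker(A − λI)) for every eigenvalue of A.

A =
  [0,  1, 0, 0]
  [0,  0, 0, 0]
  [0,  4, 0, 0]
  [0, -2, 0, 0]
λ = 0: alg = 4, geom = 3

Step 1 — factor the characteristic polynomial to read off the algebraic multiplicities:
  χ_A(x) = x^4

Step 2 — compute geometric multiplicities via the rank-nullity identity g(λ) = n − rank(A − λI):
  rank(A − (0)·I) = 1, so dim ker(A − (0)·I) = n − 1 = 3

Summary:
  λ = 0: algebraic multiplicity = 4, geometric multiplicity = 3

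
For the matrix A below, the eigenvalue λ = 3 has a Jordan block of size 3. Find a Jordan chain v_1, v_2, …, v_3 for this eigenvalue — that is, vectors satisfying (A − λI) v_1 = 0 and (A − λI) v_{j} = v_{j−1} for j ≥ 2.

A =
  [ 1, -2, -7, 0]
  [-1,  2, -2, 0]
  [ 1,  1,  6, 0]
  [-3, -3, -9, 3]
A Jordan chain for λ = 3 of length 3:
v_1 = (-1, 1, 0, 0)ᵀ
v_2 = (-2, -1, 1, -3)ᵀ
v_3 = (1, 0, 0, 0)ᵀ

Let N = A − (3)·I. We want v_3 with N^3 v_3 = 0 but N^2 v_3 ≠ 0; then v_{j-1} := N · v_j for j = 3, …, 2.

Pick v_3 = (1, 0, 0, 0)ᵀ.
Then v_2 = N · v_3 = (-2, -1, 1, -3)ᵀ.
Then v_1 = N · v_2 = (-1, 1, 0, 0)ᵀ.

Sanity check: (A − (3)·I) v_1 = (0, 0, 0, 0)ᵀ = 0. ✓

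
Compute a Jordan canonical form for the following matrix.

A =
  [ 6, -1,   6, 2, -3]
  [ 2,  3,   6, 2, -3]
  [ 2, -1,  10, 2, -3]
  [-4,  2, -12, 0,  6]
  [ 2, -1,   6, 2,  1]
J_2(4) ⊕ J_1(4) ⊕ J_1(4) ⊕ J_1(4)

The characteristic polynomial is
  det(x·I − A) = x^5 - 20*x^4 + 160*x^3 - 640*x^2 + 1280*x - 1024 = (x - 4)^5

Eigenvalues and multiplicities (the geometric multiplicity of λ is n − rank(A − λI), which equals the number of Jordan blocks for λ):
  λ = 4: algebraic multiplicity = 5, geometric multiplicity = 4

Determining the block sizes for each eigenvalue:
  λ = 4: 4 blocks summing to 5 forces exactly one block of size 2 and the rest size 1 → block sizes [2, 1, 1, 1]

Assembling the blocks gives a Jordan form
J =
  [4, 1, 0, 0, 0]
  [0, 4, 0, 0, 0]
  [0, 0, 4, 0, 0]
  [0, 0, 0, 4, 0]
  [0, 0, 0, 0, 4]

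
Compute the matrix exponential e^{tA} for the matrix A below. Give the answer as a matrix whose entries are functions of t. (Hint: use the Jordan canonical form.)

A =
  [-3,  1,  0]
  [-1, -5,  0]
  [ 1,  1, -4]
e^{tA} =
  [t*exp(-4*t) + exp(-4*t), t*exp(-4*t), 0]
  [-t*exp(-4*t), -t*exp(-4*t) + exp(-4*t), 0]
  [t*exp(-4*t), t*exp(-4*t), exp(-4*t)]

Strategy: write A = P · J · P⁻¹ where J is a Jordan canonical form, so e^{tA} = P · e^{tJ} · P⁻¹, and e^{tJ} can be computed block-by-block.

A has Jordan form
J =
  [-4,  1,  0]
  [ 0, -4,  0]
  [ 0,  0, -4]
(up to reordering of blocks).

Per-block formulas:
  For a 2×2 Jordan block J_2(-4): exp(t · J_2(-4)) = e^(-4t)·(I + t·N), where N is the 2×2 nilpotent shift.
  For a 1×1 block at λ = -4: exp(t · [-4]) = [e^(-4t)].

After assembling e^{tJ} and conjugating by P, we get:

e^{tA} =
  [t*exp(-4*t) + exp(-4*t), t*exp(-4*t), 0]
  [-t*exp(-4*t), -t*exp(-4*t) + exp(-4*t), 0]
  [t*exp(-4*t), t*exp(-4*t), exp(-4*t)]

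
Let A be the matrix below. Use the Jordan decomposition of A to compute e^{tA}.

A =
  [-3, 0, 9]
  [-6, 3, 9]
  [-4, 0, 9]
e^{tA} =
  [-6*t*exp(3*t) + exp(3*t), 0, 9*t*exp(3*t)]
  [-6*t*exp(3*t), exp(3*t), 9*t*exp(3*t)]
  [-4*t*exp(3*t), 0, 6*t*exp(3*t) + exp(3*t)]

Strategy: write A = P · J · P⁻¹ where J is a Jordan canonical form, so e^{tA} = P · e^{tJ} · P⁻¹, and e^{tJ} can be computed block-by-block.

A has Jordan form
J =
  [3, 1, 0]
  [0, 3, 0]
  [0, 0, 3]
(up to reordering of blocks).

Per-block formulas:
  For a 1×1 block at λ = 3: exp(t · [3]) = [e^(3t)].
  For a 2×2 Jordan block J_2(3): exp(t · J_2(3)) = e^(3t)·(I + t·N), where N is the 2×2 nilpotent shift.

After assembling e^{tJ} and conjugating by P, we get:

e^{tA} =
  [-6*t*exp(3*t) + exp(3*t), 0, 9*t*exp(3*t)]
  [-6*t*exp(3*t), exp(3*t), 9*t*exp(3*t)]
  [-4*t*exp(3*t), 0, 6*t*exp(3*t) + exp(3*t)]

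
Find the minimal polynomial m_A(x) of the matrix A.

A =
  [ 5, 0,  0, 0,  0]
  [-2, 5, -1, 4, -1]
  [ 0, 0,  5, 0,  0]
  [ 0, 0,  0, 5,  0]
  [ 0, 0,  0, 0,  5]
x^2 - 10*x + 25

The characteristic polynomial is χ_A(x) = (x - 5)^5, so the eigenvalues are known. The minimal polynomial is
  m_A(x) = Π_λ (x − λ)^{k_λ}
where k_λ is the size of the *largest* Jordan block for λ (equivalently, the smallest k with (A − λI)^k v = 0 for every generalised eigenvector v of λ).

  λ = 5: largest Jordan block has size 2, contributing (x − 5)^2

So m_A(x) = (x - 5)^2 = x^2 - 10*x + 25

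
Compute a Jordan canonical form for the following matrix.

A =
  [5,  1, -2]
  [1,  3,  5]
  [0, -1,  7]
J_3(5)

The characteristic polynomial is
  det(x·I − A) = x^3 - 15*x^2 + 75*x - 125 = (x - 5)^3

Eigenvalues and multiplicities (the geometric multiplicity of λ is n − rank(A − λI), which equals the number of Jordan blocks for λ):
  λ = 5: algebraic multiplicity = 3, geometric multiplicity = 1

Determining the block sizes for each eigenvalue:
  λ = 5: one block (gm = 1), so the single block has size am = 3 → block sizes [3]

Assembling the blocks gives a Jordan form
J =
  [5, 1, 0]
  [0, 5, 1]
  [0, 0, 5]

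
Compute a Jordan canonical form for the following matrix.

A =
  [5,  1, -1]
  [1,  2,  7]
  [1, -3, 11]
J_3(6)

The characteristic polynomial is
  det(x·I − A) = x^3 - 18*x^2 + 108*x - 216 = (x - 6)^3

Eigenvalues and multiplicities (the geometric multiplicity of λ is n − rank(A − λI), which equals the number of Jordan blocks for λ):
  λ = 6: algebraic multiplicity = 3, geometric multiplicity = 1

Determining the block sizes for each eigenvalue:
  λ = 6: one block (gm = 1), so the single block has size am = 3 → block sizes [3]

Assembling the blocks gives a Jordan form
J =
  [6, 1, 0]
  [0, 6, 1]
  [0, 0, 6]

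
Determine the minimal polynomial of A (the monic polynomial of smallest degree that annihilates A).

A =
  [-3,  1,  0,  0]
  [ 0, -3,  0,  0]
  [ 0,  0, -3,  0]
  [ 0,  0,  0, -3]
x^2 + 6*x + 9

The characteristic polynomial is χ_A(x) = (x + 3)^4, so the eigenvalues are known. The minimal polynomial is
  m_A(x) = Π_λ (x − λ)^{k_λ}
where k_λ is the size of the *largest* Jordan block for λ (equivalently, the smallest k with (A − λI)^k v = 0 for every generalised eigenvector v of λ).

  λ = -3: largest Jordan block has size 2, contributing (x + 3)^2

So m_A(x) = (x + 3)^2 = x^2 + 6*x + 9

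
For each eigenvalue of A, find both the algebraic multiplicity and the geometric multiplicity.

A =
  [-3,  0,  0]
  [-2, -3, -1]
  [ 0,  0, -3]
λ = -3: alg = 3, geom = 2

Step 1 — factor the characteristic polynomial to read off the algebraic multiplicities:
  χ_A(x) = (x + 3)^3

Step 2 — compute geometric multiplicities via the rank-nullity identity g(λ) = n − rank(A − λI):
  rank(A − (-3)·I) = 1, so dim ker(A − (-3)·I) = n − 1 = 2

Summary:
  λ = -3: algebraic multiplicity = 3, geometric multiplicity = 2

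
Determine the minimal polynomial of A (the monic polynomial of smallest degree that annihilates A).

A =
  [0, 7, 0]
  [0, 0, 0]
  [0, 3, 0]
x^2

The characteristic polynomial is χ_A(x) = x^3, so the eigenvalues are known. The minimal polynomial is
  m_A(x) = Π_λ (x − λ)^{k_λ}
where k_λ is the size of the *largest* Jordan block for λ (equivalently, the smallest k with (A − λI)^k v = 0 for every generalised eigenvector v of λ).

  λ = 0: largest Jordan block has size 2, contributing (x − 0)^2

So m_A(x) = x^2 = x^2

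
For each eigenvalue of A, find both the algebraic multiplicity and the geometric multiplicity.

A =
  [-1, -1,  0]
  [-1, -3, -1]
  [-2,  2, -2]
λ = -2: alg = 3, geom = 1

Step 1 — factor the characteristic polynomial to read off the algebraic multiplicities:
  χ_A(x) = (x + 2)^3

Step 2 — compute geometric multiplicities via the rank-nullity identity g(λ) = n − rank(A − λI):
  rank(A − (-2)·I) = 2, so dim ker(A − (-2)·I) = n − 2 = 1

Summary:
  λ = -2: algebraic multiplicity = 3, geometric multiplicity = 1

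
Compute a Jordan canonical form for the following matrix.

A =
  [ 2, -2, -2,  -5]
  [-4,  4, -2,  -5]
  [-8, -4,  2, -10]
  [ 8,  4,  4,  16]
J_2(6) ⊕ J_1(6) ⊕ J_1(6)

The characteristic polynomial is
  det(x·I − A) = x^4 - 24*x^3 + 216*x^2 - 864*x + 1296 = (x - 6)^4

Eigenvalues and multiplicities (the geometric multiplicity of λ is n − rank(A − λI), which equals the number of Jordan blocks for λ):
  λ = 6: algebraic multiplicity = 4, geometric multiplicity = 3

Determining the block sizes for each eigenvalue:
  λ = 6: 3 blocks summing to 4 forces exactly one block of size 2 and the rest size 1 → block sizes [2, 1, 1]

Assembling the blocks gives a Jordan form
J =
  [6, 1, 0, 0]
  [0, 6, 0, 0]
  [0, 0, 6, 0]
  [0, 0, 0, 6]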